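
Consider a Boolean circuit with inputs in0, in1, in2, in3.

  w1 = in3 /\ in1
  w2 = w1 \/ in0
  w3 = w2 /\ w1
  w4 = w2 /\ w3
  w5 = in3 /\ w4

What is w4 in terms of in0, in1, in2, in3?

w1 = in3 /\ in1
w2 = w1 \/ in0 = (in3 /\ in1) \/ in0
w3 = w2 /\ w1 = ((in3 /\ in1) \/ in0) /\ (in3 /\ in1)
w4 = w2 /\ w3 = ((in3 /\ in1) \/ in0) /\ (((in3 /\ in1) \/ in0) /\ (in3 /\ in1))

((in3 /\ in1) \/ in0) /\ (((in3 /\ in1) \/ in0) /\ (in3 /\ in1))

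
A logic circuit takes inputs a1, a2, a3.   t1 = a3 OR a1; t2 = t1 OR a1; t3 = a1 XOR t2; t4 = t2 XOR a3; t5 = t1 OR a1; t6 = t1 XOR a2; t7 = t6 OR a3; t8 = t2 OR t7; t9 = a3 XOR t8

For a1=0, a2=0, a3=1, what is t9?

0

t1 = 1 OR 0 = 1
t2 = 1 OR 0 = 1
t6 = 1 XOR 0 = 1
t7 = 1 OR 1 = 1
t8 = 1 OR 1 = 1
t9 = 1 XOR 1 = 0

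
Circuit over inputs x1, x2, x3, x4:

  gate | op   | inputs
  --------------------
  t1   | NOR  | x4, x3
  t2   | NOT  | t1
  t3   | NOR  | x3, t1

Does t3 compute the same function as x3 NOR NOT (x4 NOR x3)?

No

t1 = x4 NOR x3
t3 = x3 NOR t1 = x3 NOR (x4 NOR x3)
At x1=0, x2=0, x3=0, x4=0: circuit gives 0, formula gives 1.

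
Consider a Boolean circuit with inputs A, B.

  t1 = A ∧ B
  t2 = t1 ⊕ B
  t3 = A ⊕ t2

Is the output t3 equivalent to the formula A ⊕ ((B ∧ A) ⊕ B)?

t1 = A ∧ B
t2 = t1 ⊕ B = (A ∧ B) ⊕ B
t3 = A ⊕ t2 = A ⊕ ((A ∧ B) ⊕ B)
At A=0, B=0: circuit gives 0, formula gives 0.
At A=0, B=1: circuit gives 1, formula gives 1.
Agrees on all 4 inputs.

Yes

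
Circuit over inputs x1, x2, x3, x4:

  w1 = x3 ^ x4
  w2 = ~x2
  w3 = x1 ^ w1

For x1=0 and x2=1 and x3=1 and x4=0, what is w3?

1

w1 = 1 ^ 0 = 1
w3 = 0 ^ 1 = 1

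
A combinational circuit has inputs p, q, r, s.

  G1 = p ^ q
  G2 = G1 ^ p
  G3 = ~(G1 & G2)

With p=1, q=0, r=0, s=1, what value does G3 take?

G1 = 1 ^ 0 = 1
G2 = 1 ^ 1 = 0
G3 = ~(1 & 0) = 1

1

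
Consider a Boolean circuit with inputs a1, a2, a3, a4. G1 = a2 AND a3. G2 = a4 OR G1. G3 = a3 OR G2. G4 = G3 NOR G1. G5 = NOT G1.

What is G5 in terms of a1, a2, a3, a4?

NOT (a2 AND a3)

G1 = a2 AND a3
G5 = NOT G1 = NOT (a2 AND a3)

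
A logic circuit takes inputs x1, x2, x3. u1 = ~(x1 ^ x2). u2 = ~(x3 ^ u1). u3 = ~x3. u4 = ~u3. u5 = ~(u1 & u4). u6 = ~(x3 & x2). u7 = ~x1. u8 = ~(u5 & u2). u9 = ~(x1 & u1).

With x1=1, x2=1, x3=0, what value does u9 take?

u1 = ~(1 ^ 1) = 1
u9 = ~(1 & 1) = 0

0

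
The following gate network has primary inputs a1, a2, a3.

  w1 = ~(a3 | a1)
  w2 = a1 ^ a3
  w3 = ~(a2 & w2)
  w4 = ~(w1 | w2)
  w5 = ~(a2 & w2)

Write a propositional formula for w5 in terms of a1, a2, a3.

~(a2 & (a1 ^ a3))

w2 = a1 ^ a3
w5 = ~(a2 & w2) = ~(a2 & (a1 ^ a3))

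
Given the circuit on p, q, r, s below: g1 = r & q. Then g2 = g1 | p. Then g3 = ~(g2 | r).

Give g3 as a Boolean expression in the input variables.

~(((r & q) | p) | r)

g1 = r & q
g2 = g1 | p = (r & q) | p
g3 = ~(g2 | r) = ~(((r & q) | p) | r)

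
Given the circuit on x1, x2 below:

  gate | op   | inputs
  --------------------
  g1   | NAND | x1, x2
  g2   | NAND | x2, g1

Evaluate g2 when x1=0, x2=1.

0

g1 = 0 NAND 1 = 1
g2 = 1 NAND 1 = 0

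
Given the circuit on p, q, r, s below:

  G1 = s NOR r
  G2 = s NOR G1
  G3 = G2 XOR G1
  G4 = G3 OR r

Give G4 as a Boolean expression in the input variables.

G1 = s NOR r
G2 = s NOR G1 = s NOR (s NOR r)
G3 = G2 XOR G1 = (s NOR (s NOR r)) XOR (s NOR r)
G4 = G3 OR r = ((s NOR (s NOR r)) XOR (s NOR r)) OR r

((s NOR (s NOR r)) XOR (s NOR r)) OR r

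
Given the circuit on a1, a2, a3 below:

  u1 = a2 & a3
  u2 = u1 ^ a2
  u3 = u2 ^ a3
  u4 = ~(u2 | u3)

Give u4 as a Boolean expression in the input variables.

u1 = a2 & a3
u2 = u1 ^ a2 = (a2 & a3) ^ a2
u3 = u2 ^ a3 = ((a2 & a3) ^ a2) ^ a3
u4 = ~(u2 | u3) = ~(((a2 & a3) ^ a2) | (((a2 & a3) ^ a2) ^ a3))

~(((a2 & a3) ^ a2) | (((a2 & a3) ^ a2) ^ a3))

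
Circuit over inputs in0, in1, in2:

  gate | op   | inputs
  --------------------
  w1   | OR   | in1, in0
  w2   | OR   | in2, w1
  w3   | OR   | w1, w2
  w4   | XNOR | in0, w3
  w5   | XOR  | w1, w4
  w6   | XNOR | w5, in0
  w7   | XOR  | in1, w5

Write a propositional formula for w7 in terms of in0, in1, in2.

in1 XOR ((in1 OR in0) XOR (in0 XNOR ((in1 OR in0) OR (in2 OR (in1 OR in0)))))

w1 = in1 OR in0
w2 = in2 OR w1 = in2 OR (in1 OR in0)
w3 = w1 OR w2 = (in1 OR in0) OR (in2 OR (in1 OR in0))
w4 = in0 XNOR w3 = in0 XNOR ((in1 OR in0) OR (in2 OR (in1 OR in0)))
w5 = w1 XOR w4 = (in1 OR in0) XOR (in0 XNOR ((in1 OR in0) OR (in2 OR (in1 OR in0))))
w7 = in1 XOR w5 = in1 XOR ((in1 OR in0) XOR (in0 XNOR ((in1 OR in0) OR (in2 OR (in1 OR in0)))))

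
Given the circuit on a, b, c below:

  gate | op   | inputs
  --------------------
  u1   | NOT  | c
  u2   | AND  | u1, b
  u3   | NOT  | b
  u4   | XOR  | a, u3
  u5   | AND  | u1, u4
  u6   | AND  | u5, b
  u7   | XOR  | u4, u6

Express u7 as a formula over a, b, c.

u1 = NOT c
u3 = NOT b
u4 = a XOR u3 = a XOR NOT b
u5 = u1 AND u4 = NOT c AND (a XOR NOT b)
u6 = u5 AND b = (NOT c AND (a XOR NOT b)) AND b
u7 = u4 XOR u6 = (a XOR NOT b) XOR ((NOT c AND (a XOR NOT b)) AND b)

(a XOR NOT b) XOR ((NOT c AND (a XOR NOT b)) AND b)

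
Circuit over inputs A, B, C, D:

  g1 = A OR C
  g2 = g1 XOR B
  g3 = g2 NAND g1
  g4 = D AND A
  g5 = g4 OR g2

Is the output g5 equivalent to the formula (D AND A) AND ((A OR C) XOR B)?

g1 = A OR C
g2 = g1 XOR B = (A OR C) XOR B
g4 = D AND A
g5 = g4 OR g2 = (D AND A) OR ((A OR C) XOR B)
At A=0, B=0, C=1, D=0: circuit gives 1, formula gives 0.

No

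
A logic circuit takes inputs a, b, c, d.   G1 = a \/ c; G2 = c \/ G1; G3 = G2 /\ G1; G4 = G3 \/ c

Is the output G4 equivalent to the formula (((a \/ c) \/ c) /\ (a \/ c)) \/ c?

Yes

G1 = a \/ c
G2 = c \/ G1 = c \/ (a \/ c)
G3 = G2 /\ G1 = (c \/ (a \/ c)) /\ (a \/ c)
G4 = G3 \/ c = ((c \/ (a \/ c)) /\ (a \/ c)) \/ c
At a=0, b=0, c=0, d=0: circuit gives 0, formula gives 0.
At a=0, b=0, c=1, d=0: circuit gives 1, formula gives 1.
Agrees on all 16 inputs.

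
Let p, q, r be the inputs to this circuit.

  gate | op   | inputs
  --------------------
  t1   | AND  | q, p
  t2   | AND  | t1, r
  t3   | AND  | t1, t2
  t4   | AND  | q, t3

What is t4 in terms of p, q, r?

q AND ((q AND p) AND ((q AND p) AND r))

t1 = q AND p
t2 = t1 AND r = (q AND p) AND r
t3 = t1 AND t2 = (q AND p) AND ((q AND p) AND r)
t4 = q AND t3 = q AND ((q AND p) AND ((q AND p) AND r))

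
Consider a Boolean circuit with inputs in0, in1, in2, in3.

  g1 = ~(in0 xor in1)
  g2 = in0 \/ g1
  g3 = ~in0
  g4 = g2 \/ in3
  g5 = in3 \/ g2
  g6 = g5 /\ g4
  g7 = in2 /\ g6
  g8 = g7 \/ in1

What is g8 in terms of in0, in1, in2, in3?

g1 = ~(in0 xor in1)
g2 = in0 \/ g1 = in0 \/ (~(in0 xor in1))
g4 = g2 \/ in3 = (in0 \/ (~(in0 xor in1))) \/ in3
g5 = in3 \/ g2 = in3 \/ (in0 \/ (~(in0 xor in1)))
g6 = g5 /\ g4 = (in3 \/ (in0 \/ (~(in0 xor in1)))) /\ ((in0 \/ (~(in0 xor in1))) \/ in3)
g7 = in2 /\ g6 = in2 /\ ((in3 \/ (in0 \/ (~(in0 xor in1)))) /\ ((in0 \/ (~(in0 xor in1))) \/ in3))
g8 = g7 \/ in1 = (in2 /\ ((in3 \/ (in0 \/ (~(in0 xor in1)))) /\ ((in0 \/ (~(in0 xor in1))) \/ in3))) \/ in1

(in2 /\ ((in3 \/ (in0 \/ (~(in0 xor in1)))) /\ ((in0 \/ (~(in0 xor in1))) \/ in3))) \/ in1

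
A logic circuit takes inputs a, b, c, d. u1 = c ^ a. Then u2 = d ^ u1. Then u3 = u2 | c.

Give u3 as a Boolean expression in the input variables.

u1 = c ^ a
u2 = d ^ u1 = d ^ (c ^ a)
u3 = u2 | c = (d ^ (c ^ a)) | c

(d ^ (c ^ a)) | c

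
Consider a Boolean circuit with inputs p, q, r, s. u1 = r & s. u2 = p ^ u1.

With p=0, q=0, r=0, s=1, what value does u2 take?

0

u1 = 0 & 1 = 0
u2 = 0 ^ 0 = 0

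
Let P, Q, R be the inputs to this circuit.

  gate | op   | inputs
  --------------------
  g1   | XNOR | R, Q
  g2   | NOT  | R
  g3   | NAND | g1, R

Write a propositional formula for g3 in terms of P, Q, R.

(R XNOR Q) NAND R

g1 = R XNOR Q
g3 = g1 NAND R = (R XNOR Q) NAND R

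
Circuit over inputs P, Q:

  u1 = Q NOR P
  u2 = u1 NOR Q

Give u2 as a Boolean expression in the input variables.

u1 = Q NOR P
u2 = u1 NOR Q = (Q NOR P) NOR Q

(Q NOR P) NOR Q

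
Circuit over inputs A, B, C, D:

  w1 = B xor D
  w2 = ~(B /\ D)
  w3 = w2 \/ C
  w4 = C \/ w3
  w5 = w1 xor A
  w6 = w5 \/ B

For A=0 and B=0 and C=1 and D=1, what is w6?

1

w1 = 0 xor 1 = 1
w5 = 1 xor 0 = 1
w6 = 1 \/ 0 = 1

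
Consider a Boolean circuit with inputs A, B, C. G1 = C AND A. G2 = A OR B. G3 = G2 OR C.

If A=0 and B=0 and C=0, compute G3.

G2 = 0 OR 0 = 0
G3 = 0 OR 0 = 0

0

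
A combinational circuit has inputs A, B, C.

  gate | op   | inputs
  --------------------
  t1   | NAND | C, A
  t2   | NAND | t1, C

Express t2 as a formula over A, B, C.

(C NAND A) NAND C

t1 = C NAND A
t2 = t1 NAND C = (C NAND A) NAND C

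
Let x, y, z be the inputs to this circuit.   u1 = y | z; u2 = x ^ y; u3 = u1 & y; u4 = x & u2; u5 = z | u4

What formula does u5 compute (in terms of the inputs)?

u2 = x ^ y
u4 = x & u2 = x & (x ^ y)
u5 = z | u4 = z | (x & (x ^ y))

z | (x & (x ^ y))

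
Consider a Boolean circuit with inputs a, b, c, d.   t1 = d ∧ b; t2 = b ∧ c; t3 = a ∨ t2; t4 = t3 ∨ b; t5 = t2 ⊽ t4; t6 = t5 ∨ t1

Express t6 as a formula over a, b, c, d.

((b ∧ c) ⊽ ((a ∨ (b ∧ c)) ∨ b)) ∨ (d ∧ b)

t1 = d ∧ b
t2 = b ∧ c
t3 = a ∨ t2 = a ∨ (b ∧ c)
t4 = t3 ∨ b = (a ∨ (b ∧ c)) ∨ b
t5 = t2 ⊽ t4 = (b ∧ c) ⊽ ((a ∨ (b ∧ c)) ∨ b)
t6 = t5 ∨ t1 = ((b ∧ c) ⊽ ((a ∨ (b ∧ c)) ∨ b)) ∨ (d ∧ b)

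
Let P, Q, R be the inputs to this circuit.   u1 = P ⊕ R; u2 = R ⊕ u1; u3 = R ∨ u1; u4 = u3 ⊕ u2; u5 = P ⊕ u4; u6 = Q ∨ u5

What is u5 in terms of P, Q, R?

u1 = P ⊕ R
u2 = R ⊕ u1 = R ⊕ (P ⊕ R)
u3 = R ∨ u1 = R ∨ (P ⊕ R)
u4 = u3 ⊕ u2 = (R ∨ (P ⊕ R)) ⊕ (R ⊕ (P ⊕ R))
u5 = P ⊕ u4 = P ⊕ ((R ∨ (P ⊕ R)) ⊕ (R ⊕ (P ⊕ R)))

P ⊕ ((R ∨ (P ⊕ R)) ⊕ (R ⊕ (P ⊕ R)))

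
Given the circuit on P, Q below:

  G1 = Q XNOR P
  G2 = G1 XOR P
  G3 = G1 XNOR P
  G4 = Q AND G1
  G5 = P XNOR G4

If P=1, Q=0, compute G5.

0

G1 = 0 XNOR 1 = 0
G4 = 0 AND 0 = 0
G5 = 1 XNOR 0 = 0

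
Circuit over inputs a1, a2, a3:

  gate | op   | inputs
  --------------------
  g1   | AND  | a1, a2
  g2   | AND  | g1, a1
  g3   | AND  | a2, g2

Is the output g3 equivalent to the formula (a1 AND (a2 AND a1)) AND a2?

Yes

g1 = a1 AND a2
g2 = g1 AND a1 = (a1 AND a2) AND a1
g3 = a2 AND g2 = a2 AND ((a1 AND a2) AND a1)
At a1=0, a2=0, a3=0: circuit gives 0, formula gives 0.
At a1=1, a2=1, a3=0: circuit gives 1, formula gives 1.
Agrees on all 8 inputs.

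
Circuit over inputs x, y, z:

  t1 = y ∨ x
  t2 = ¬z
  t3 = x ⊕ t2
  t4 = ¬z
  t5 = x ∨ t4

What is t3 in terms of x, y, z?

t2 = ¬z
t3 = x ⊕ t2 = x ⊕ ¬z

x ⊕ ¬z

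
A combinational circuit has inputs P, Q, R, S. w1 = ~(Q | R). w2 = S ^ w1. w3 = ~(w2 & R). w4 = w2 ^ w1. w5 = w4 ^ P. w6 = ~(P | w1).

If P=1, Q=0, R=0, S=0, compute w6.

w1 = ~(0 | 0) = 1
w6 = ~(1 | 1) = 0

0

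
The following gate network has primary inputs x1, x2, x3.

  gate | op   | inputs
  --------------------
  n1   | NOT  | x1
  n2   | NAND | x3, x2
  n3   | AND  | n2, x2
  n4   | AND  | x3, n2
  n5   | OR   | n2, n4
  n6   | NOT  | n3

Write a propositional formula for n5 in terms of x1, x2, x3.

(x3 NAND x2) OR (x3 AND (x3 NAND x2))

n2 = x3 NAND x2
n4 = x3 AND n2 = x3 AND (x3 NAND x2)
n5 = n2 OR n4 = (x3 NAND x2) OR (x3 AND (x3 NAND x2))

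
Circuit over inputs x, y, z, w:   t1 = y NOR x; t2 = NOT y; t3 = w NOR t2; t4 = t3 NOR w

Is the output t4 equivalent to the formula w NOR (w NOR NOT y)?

t2 = NOT y
t3 = w NOR t2 = w NOR NOT y
t4 = t3 NOR w = (w NOR NOT y) NOR w
At x=0, y=0, z=0, w=1: circuit gives 0, formula gives 0.
At x=0, y=0, z=0, w=0: circuit gives 1, formula gives 1.
Agrees on all 16 inputs.

Yes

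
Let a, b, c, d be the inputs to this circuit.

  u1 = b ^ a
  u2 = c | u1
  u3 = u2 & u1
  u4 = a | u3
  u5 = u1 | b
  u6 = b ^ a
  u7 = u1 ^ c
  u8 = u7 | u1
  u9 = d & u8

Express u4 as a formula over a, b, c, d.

u1 = b ^ a
u2 = c | u1 = c | (b ^ a)
u3 = u2 & u1 = (c | (b ^ a)) & (b ^ a)
u4 = a | u3 = a | ((c | (b ^ a)) & (b ^ a))

a | ((c | (b ^ a)) & (b ^ a))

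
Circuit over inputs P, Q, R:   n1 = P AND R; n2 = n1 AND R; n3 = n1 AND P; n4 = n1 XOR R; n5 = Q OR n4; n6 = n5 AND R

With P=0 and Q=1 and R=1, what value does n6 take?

n1 = 0 AND 1 = 0
n4 = 0 XOR 1 = 1
n5 = 1 OR 1 = 1
n6 = 1 AND 1 = 1

1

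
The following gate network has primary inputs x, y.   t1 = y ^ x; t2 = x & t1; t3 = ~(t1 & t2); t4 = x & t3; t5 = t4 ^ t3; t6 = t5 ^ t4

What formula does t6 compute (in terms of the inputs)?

((x & (~((y ^ x) & (x & (y ^ x))))) ^ (~((y ^ x) & (x & (y ^ x))))) ^ (x & (~((y ^ x) & (x & (y ^ x)))))

t1 = y ^ x
t2 = x & t1 = x & (y ^ x)
t3 = ~(t1 & t2) = ~((y ^ x) & (x & (y ^ x)))
t4 = x & t3 = x & (~((y ^ x) & (x & (y ^ x))))
t5 = t4 ^ t3 = (x & (~((y ^ x) & (x & (y ^ x))))) ^ (~((y ^ x) & (x & (y ^ x))))
t6 = t5 ^ t4 = ((x & (~((y ^ x) & (x & (y ^ x))))) ^ (~((y ^ x) & (x & (y ^ x))))) ^ (x & (~((y ^ x) & (x & (y ^ x)))))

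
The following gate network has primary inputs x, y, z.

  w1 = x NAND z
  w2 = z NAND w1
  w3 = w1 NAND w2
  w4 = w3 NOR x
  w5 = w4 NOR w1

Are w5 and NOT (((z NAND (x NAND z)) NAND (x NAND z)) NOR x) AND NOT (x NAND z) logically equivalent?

w1 = x NAND z
w2 = z NAND w1 = z NAND (x NAND z)
w3 = w1 NAND w2 = (x NAND z) NAND (z NAND (x NAND z))
w4 = w3 NOR x = ((x NAND z) NAND (z NAND (x NAND z))) NOR x
w5 = w4 NOR w1 = (((x NAND z) NAND (z NAND (x NAND z))) NOR x) NOR (x NAND z)
At x=0, y=0, z=0: circuit gives 0, formula gives 0.
At x=1, y=0, z=1: circuit gives 1, formula gives 1.
Agrees on all 8 inputs.

Yes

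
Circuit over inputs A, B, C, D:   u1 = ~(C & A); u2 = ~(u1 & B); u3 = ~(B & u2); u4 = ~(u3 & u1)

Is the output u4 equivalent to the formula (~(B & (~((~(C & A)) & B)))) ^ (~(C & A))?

No

u1 = ~(C & A)
u2 = ~(u1 & B) = ~((~(C & A)) & B)
u3 = ~(B & u2) = ~(B & (~((~(C & A)) & B)))
u4 = ~(u3 & u1) = ~((~(B & (~((~(C & A)) & B)))) & (~(C & A)))
At A=1, B=1, C=1, D=0: circuit gives 1, formula gives 0.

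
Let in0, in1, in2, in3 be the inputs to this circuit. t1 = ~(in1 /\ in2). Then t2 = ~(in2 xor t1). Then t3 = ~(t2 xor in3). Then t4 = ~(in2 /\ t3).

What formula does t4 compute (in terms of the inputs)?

t1 = ~(in1 /\ in2)
t2 = ~(in2 xor t1) = ~(in2 xor (~(in1 /\ in2)))
t3 = ~(t2 xor in3) = ~((~(in2 xor (~(in1 /\ in2)))) xor in3)
t4 = ~(in2 /\ t3) = ~(in2 /\ (~((~(in2 xor (~(in1 /\ in2)))) xor in3)))

~(in2 /\ (~((~(in2 xor (~(in1 /\ in2)))) xor in3)))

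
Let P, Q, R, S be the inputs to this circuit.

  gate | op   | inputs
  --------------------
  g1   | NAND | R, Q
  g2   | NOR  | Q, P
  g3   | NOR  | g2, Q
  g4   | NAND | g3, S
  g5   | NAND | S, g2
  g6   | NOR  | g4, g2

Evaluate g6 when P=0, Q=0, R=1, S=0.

g2 = 0 NOR 0 = 1
g3 = 1 NOR 0 = 0
g4 = 0 NAND 0 = 1
g6 = 1 NOR 1 = 0

0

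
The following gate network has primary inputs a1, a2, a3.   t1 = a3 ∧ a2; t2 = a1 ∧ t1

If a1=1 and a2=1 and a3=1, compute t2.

t1 = 1 ∧ 1 = 1
t2 = 1 ∧ 1 = 1

1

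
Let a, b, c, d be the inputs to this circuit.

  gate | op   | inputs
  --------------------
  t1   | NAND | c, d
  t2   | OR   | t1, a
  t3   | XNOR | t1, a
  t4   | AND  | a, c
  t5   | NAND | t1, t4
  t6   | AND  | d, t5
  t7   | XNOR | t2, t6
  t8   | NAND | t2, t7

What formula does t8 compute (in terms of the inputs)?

t1 = c NAND d
t2 = t1 OR a = (c NAND d) OR a
t4 = a AND c
t5 = t1 NAND t4 = (c NAND d) NAND (a AND c)
t6 = d AND t5 = d AND ((c NAND d) NAND (a AND c))
t7 = t2 XNOR t6 = ((c NAND d) OR a) XNOR (d AND ((c NAND d) NAND (a AND c)))
t8 = t2 NAND t7 = ((c NAND d) OR a) NAND (((c NAND d) OR a) XNOR (d AND ((c NAND d) NAND (a AND c))))

((c NAND d) OR a) NAND (((c NAND d) OR a) XNOR (d AND ((c NAND d) NAND (a AND c))))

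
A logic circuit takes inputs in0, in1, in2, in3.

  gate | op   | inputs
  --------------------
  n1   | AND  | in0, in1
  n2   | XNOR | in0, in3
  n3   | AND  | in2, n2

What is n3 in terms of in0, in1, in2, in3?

in2 AND (in0 XNOR in3)

n2 = in0 XNOR in3
n3 = in2 AND n2 = in2 AND (in0 XNOR in3)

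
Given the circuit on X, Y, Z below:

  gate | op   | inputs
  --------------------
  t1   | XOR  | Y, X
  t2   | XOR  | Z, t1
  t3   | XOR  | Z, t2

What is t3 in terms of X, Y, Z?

Z XOR (Z XOR (Y XOR X))

t1 = Y XOR X
t2 = Z XOR t1 = Z XOR (Y XOR X)
t3 = Z XOR t2 = Z XOR (Z XOR (Y XOR X))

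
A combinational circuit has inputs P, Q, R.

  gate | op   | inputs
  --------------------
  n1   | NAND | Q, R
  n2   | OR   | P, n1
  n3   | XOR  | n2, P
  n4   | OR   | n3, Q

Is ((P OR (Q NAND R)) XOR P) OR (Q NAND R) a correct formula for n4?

No

n1 = Q NAND R
n2 = P OR n1 = P OR (Q NAND R)
n3 = n2 XOR P = (P OR (Q NAND R)) XOR P
n4 = n3 OR Q = ((P OR (Q NAND R)) XOR P) OR Q
At P=0, Q=1, R=1: circuit gives 1, formula gives 0.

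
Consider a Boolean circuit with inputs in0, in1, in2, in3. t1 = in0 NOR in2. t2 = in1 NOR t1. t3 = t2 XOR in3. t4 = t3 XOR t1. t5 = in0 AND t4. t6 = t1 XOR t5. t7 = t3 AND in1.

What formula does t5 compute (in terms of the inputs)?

in0 AND (((in1 NOR (in0 NOR in2)) XOR in3) XOR (in0 NOR in2))

t1 = in0 NOR in2
t2 = in1 NOR t1 = in1 NOR (in0 NOR in2)
t3 = t2 XOR in3 = (in1 NOR (in0 NOR in2)) XOR in3
t4 = t3 XOR t1 = ((in1 NOR (in0 NOR in2)) XOR in3) XOR (in0 NOR in2)
t5 = in0 AND t4 = in0 AND (((in1 NOR (in0 NOR in2)) XOR in3) XOR (in0 NOR in2))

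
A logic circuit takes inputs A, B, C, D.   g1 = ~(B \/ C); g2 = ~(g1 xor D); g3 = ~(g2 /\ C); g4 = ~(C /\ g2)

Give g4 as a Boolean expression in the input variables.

g1 = ~(B \/ C)
g2 = ~(g1 xor D) = ~((~(B \/ C)) xor D)
g4 = ~(C /\ g2) = ~(C /\ (~((~(B \/ C)) xor D)))

~(C /\ (~((~(B \/ C)) xor D)))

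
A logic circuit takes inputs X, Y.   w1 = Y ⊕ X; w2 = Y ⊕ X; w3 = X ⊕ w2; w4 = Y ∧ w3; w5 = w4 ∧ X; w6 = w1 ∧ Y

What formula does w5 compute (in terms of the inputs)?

(Y ∧ (X ⊕ (Y ⊕ X))) ∧ X

w2 = Y ⊕ X
w3 = X ⊕ w2 = X ⊕ (Y ⊕ X)
w4 = Y ∧ w3 = Y ∧ (X ⊕ (Y ⊕ X))
w5 = w4 ∧ X = (Y ∧ (X ⊕ (Y ⊕ X))) ∧ X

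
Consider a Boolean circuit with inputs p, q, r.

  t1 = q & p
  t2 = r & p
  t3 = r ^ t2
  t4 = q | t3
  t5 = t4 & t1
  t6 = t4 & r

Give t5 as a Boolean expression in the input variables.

t1 = q & p
t2 = r & p
t3 = r ^ t2 = r ^ (r & p)
t4 = q | t3 = q | (r ^ (r & p))
t5 = t4 & t1 = (q | (r ^ (r & p))) & (q & p)

(q | (r ^ (r & p))) & (q & p)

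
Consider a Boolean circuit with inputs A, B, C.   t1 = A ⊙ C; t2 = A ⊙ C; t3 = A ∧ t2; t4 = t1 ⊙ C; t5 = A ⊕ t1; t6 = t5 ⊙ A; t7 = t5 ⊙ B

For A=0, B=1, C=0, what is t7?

t1 = 0 ⊙ 0 = 1
t5 = 0 ⊕ 1 = 1
t7 = 1 ⊙ 1 = 1

1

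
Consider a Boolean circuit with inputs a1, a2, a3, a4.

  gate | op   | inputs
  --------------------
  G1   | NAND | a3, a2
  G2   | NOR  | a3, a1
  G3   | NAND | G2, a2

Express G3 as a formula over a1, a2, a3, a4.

(a3 NOR a1) NAND a2

G2 = a3 NOR a1
G3 = G2 NAND a2 = (a3 NOR a1) NAND a2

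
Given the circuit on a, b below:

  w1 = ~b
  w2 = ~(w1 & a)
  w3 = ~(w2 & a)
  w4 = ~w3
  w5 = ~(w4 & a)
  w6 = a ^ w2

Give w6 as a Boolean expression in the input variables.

w1 = ~b
w2 = ~(w1 & a) = ~(~b & a)
w6 = a ^ w2 = a ^ (~(~b & a))

a ^ (~(~b & a))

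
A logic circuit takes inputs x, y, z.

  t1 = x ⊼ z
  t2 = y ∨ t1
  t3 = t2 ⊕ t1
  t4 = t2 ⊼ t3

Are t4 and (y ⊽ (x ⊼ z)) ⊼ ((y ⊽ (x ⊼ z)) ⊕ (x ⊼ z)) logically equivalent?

No

t1 = x ⊼ z
t2 = y ∨ t1 = y ∨ (x ⊼ z)
t3 = t2 ⊕ t1 = (y ∨ (x ⊼ z)) ⊕ (x ⊼ z)
t4 = t2 ⊼ t3 = (y ∨ (x ⊼ z)) ⊼ ((y ∨ (x ⊼ z)) ⊕ (x ⊼ z))
At x=1, y=0, z=1: circuit gives 1, formula gives 0.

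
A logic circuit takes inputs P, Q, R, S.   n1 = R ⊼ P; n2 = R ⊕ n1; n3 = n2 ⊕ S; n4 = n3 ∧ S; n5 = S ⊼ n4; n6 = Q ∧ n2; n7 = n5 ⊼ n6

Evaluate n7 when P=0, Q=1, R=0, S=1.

n1 = 0 ⊼ 0 = 1
n2 = 0 ⊕ 1 = 1
n3 = 1 ⊕ 1 = 0
n4 = 0 ∧ 1 = 0
n5 = 1 ⊼ 0 = 1
n6 = 1 ∧ 1 = 1
n7 = 1 ⊼ 1 = 0

0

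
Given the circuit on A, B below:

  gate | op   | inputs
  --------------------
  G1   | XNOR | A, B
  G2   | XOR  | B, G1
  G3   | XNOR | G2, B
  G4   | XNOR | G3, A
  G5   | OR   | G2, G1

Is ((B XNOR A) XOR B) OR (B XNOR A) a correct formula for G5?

G1 = A XNOR B
G2 = B XOR G1 = B XOR (A XNOR B)
G5 = G2 OR G1 = (B XOR (A XNOR B)) OR (A XNOR B)
At A=1, B=0: circuit gives 0, formula gives 0.
At A=0, B=0: circuit gives 1, formula gives 1.
Agrees on all 4 inputs.

Yes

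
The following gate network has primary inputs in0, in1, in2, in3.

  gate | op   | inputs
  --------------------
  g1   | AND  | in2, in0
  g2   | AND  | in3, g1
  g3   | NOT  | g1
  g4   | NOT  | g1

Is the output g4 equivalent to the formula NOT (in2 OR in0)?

g1 = in2 AND in0
g4 = NOT g1 = NOT (in2 AND in0)
At in0=0, in1=0, in2=1, in3=0: circuit gives 1, formula gives 0.

No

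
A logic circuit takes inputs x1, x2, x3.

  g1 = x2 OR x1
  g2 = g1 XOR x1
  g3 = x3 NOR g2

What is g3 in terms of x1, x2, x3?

g1 = x2 OR x1
g2 = g1 XOR x1 = (x2 OR x1) XOR x1
g3 = x3 NOR g2 = x3 NOR ((x2 OR x1) XOR x1)

x3 NOR ((x2 OR x1) XOR x1)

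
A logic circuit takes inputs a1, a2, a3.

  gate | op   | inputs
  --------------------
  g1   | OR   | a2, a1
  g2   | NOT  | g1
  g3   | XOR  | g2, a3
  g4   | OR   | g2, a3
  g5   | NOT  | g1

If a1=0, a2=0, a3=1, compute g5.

1

g1 = 0 OR 0 = 0
g5 = NOT 0 = 1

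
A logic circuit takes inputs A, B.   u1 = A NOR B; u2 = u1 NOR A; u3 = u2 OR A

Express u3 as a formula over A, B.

((A NOR B) NOR A) OR A

u1 = A NOR B
u2 = u1 NOR A = (A NOR B) NOR A
u3 = u2 OR A = ((A NOR B) NOR A) OR A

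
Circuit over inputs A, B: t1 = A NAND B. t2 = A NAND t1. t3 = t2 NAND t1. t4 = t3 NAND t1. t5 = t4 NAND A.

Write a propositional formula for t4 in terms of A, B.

t1 = A NAND B
t2 = A NAND t1 = A NAND (A NAND B)
t3 = t2 NAND t1 = (A NAND (A NAND B)) NAND (A NAND B)
t4 = t3 NAND t1 = ((A NAND (A NAND B)) NAND (A NAND B)) NAND (A NAND B)

((A NAND (A NAND B)) NAND (A NAND B)) NAND (A NAND B)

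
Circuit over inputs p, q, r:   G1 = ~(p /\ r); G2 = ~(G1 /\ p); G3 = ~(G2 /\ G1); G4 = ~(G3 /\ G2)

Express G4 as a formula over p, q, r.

~((~((~((~(p /\ r)) /\ p)) /\ (~(p /\ r)))) /\ (~((~(p /\ r)) /\ p)))

G1 = ~(p /\ r)
G2 = ~(G1 /\ p) = ~((~(p /\ r)) /\ p)
G3 = ~(G2 /\ G1) = ~((~((~(p /\ r)) /\ p)) /\ (~(p /\ r)))
G4 = ~(G3 /\ G2) = ~((~((~((~(p /\ r)) /\ p)) /\ (~(p /\ r)))) /\ (~((~(p /\ r)) /\ p)))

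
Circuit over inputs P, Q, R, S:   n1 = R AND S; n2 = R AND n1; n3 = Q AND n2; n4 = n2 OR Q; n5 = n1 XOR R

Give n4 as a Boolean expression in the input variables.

n1 = R AND S
n2 = R AND n1 = R AND (R AND S)
n4 = n2 OR Q = (R AND (R AND S)) OR Q

(R AND (R AND S)) OR Q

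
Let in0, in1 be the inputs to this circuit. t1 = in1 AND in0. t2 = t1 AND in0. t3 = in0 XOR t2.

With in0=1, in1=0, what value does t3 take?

1

t1 = 0 AND 1 = 0
t2 = 0 AND 1 = 0
t3 = 1 XOR 0 = 1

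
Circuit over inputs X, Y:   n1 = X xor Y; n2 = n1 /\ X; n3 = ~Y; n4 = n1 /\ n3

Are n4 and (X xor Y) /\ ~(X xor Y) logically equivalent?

n1 = X xor Y
n3 = ~Y
n4 = n1 /\ n3 = (X xor Y) /\ ~Y
At X=1, Y=0: circuit gives 1, formula gives 0.

No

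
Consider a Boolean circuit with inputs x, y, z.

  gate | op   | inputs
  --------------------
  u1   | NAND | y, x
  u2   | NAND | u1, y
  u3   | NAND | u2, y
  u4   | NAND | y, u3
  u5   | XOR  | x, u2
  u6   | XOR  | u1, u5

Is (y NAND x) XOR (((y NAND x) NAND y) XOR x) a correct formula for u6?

Yes

u1 = y NAND x
u2 = u1 NAND y = (y NAND x) NAND y
u5 = x XOR u2 = x XOR ((y NAND x) NAND y)
u6 = u1 XOR u5 = (y NAND x) XOR (x XOR ((y NAND x) NAND y))
At x=0, y=0, z=0: circuit gives 0, formula gives 0.
At x=0, y=1, z=0: circuit gives 1, formula gives 1.
Agrees on all 8 inputs.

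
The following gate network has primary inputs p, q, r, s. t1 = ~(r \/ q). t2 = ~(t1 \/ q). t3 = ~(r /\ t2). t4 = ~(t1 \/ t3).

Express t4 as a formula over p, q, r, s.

t1 = ~(r \/ q)
t2 = ~(t1 \/ q) = ~((~(r \/ q)) \/ q)
t3 = ~(r /\ t2) = ~(r /\ (~((~(r \/ q)) \/ q)))
t4 = ~(t1 \/ t3) = ~((~(r \/ q)) \/ (~(r /\ (~((~(r \/ q)) \/ q)))))

~((~(r \/ q)) \/ (~(r /\ (~((~(r \/ q)) \/ q)))))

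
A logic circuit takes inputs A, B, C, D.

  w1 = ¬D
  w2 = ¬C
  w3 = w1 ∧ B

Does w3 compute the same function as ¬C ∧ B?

w1 = ¬D
w3 = w1 ∧ B = ¬D ∧ B
At A=0, B=1, C=0, D=1: circuit gives 0, formula gives 1.

No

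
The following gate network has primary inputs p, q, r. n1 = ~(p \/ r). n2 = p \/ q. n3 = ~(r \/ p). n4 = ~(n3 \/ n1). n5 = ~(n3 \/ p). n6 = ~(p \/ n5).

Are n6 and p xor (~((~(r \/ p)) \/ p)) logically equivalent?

No

n3 = ~(r \/ p)
n5 = ~(n3 \/ p) = ~((~(r \/ p)) \/ p)
n6 = ~(p \/ n5) = ~(p \/ (~((~(r \/ p)) \/ p)))
At p=0, q=0, r=0: circuit gives 1, formula gives 0.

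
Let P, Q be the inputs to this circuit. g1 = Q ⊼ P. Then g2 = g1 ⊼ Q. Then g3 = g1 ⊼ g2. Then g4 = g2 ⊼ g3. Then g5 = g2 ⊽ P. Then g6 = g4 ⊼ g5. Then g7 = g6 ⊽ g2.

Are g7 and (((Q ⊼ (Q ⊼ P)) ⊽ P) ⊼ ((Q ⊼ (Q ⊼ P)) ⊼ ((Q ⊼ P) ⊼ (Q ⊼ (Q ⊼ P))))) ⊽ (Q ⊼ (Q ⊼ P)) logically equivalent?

g1 = Q ⊼ P
g2 = g1 ⊼ Q = (Q ⊼ P) ⊼ Q
g3 = g1 ⊼ g2 = (Q ⊼ P) ⊼ ((Q ⊼ P) ⊼ Q)
g4 = g2 ⊼ g3 = ((Q ⊼ P) ⊼ Q) ⊼ ((Q ⊼ P) ⊼ ((Q ⊼ P) ⊼ Q))
g5 = g2 ⊽ P = ((Q ⊼ P) ⊼ Q) ⊽ P
g6 = g4 ⊼ g5 = (((Q ⊼ P) ⊼ Q) ⊼ ((Q ⊼ P) ⊼ ((Q ⊼ P) ⊼ Q))) ⊼ (((Q ⊼ P) ⊼ Q) ⊽ P)
g7 = g6 ⊽ g2 = ((((Q ⊼ P) ⊼ Q) ⊼ ((Q ⊼ P) ⊼ ((Q ⊼ P) ⊼ Q))) ⊼ (((Q ⊼ P) ⊼ Q) ⊽ P)) ⊽ ((Q ⊼ P) ⊼ Q)
At P=0, Q=0: circuit gives 0, formula gives 0.
At P=0, Q=1: circuit gives 1, formula gives 1.
Agrees on all 4 inputs.

Yes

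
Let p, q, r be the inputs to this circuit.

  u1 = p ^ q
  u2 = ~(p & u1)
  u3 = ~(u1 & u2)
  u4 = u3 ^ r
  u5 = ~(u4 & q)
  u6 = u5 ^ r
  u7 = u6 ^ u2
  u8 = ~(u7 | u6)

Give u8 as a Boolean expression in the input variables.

u1 = p ^ q
u2 = ~(p & u1) = ~(p & (p ^ q))
u3 = ~(u1 & u2) = ~((p ^ q) & (~(p & (p ^ q))))
u4 = u3 ^ r = (~((p ^ q) & (~(p & (p ^ q))))) ^ r
u5 = ~(u4 & q) = ~(((~((p ^ q) & (~(p & (p ^ q))))) ^ r) & q)
u6 = u5 ^ r = (~(((~((p ^ q) & (~(p & (p ^ q))))) ^ r) & q)) ^ r
u7 = u6 ^ u2 = ((~(((~((p ^ q) & (~(p & (p ^ q))))) ^ r) & q)) ^ r) ^ (~(p & (p ^ q)))
u8 = ~(u7 | u6) = ~((((~(((~((p ^ q) & (~(p & (p ^ q))))) ^ r) & q)) ^ r) ^ (~(p & (p ^ q)))) | ((~(((~((p ^ q) & (~(p & (p ^ q))))) ^ r) & q)) ^ r))

~((((~(((~((p ^ q) & (~(p & (p ^ q))))) ^ r) & q)) ^ r) ^ (~(p & (p ^ q)))) | ((~(((~((p ^ q) & (~(p & (p ^ q))))) ^ r) & q)) ^ r))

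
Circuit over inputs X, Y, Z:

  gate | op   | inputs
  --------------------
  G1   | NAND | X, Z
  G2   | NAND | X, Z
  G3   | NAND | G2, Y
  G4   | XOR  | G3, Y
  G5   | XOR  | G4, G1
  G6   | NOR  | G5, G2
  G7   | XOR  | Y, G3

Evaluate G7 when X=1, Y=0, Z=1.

G2 = 1 NAND 1 = 0
G3 = 0 NAND 0 = 1
G7 = 0 XOR 1 = 1

1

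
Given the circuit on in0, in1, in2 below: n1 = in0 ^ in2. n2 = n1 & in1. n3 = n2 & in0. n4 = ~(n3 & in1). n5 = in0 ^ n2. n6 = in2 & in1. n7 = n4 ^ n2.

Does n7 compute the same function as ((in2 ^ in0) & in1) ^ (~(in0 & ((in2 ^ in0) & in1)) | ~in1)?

Yes

n1 = in0 ^ in2
n2 = n1 & in1 = (in0 ^ in2) & in1
n3 = n2 & in0 = ((in0 ^ in2) & in1) & in0
n4 = ~(n3 & in1) = ~((((in0 ^ in2) & in1) & in0) & in1)
n7 = n4 ^ n2 = (~((((in0 ^ in2) & in1) & in0) & in1)) ^ ((in0 ^ in2) & in1)
At in0=0, in1=1, in2=1: circuit gives 0, formula gives 0.
At in0=0, in1=0, in2=0: circuit gives 1, formula gives 1.
Agrees on all 8 inputs.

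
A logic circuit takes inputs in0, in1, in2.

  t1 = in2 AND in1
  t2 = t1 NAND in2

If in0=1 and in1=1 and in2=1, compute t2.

t1 = 1 AND 1 = 1
t2 = 1 NAND 1 = 0

0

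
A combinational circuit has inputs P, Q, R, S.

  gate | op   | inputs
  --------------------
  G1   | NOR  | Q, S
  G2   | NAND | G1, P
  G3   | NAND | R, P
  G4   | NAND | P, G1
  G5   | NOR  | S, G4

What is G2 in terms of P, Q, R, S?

(Q NOR S) NAND P

G1 = Q NOR S
G2 = G1 NAND P = (Q NOR S) NAND P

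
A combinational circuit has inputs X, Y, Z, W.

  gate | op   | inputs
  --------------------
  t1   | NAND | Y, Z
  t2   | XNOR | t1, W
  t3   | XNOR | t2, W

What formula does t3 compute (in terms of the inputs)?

t1 = Y NAND Z
t2 = t1 XNOR W = (Y NAND Z) XNOR W
t3 = t2 XNOR W = ((Y NAND Z) XNOR W) XNOR W

((Y NAND Z) XNOR W) XNOR W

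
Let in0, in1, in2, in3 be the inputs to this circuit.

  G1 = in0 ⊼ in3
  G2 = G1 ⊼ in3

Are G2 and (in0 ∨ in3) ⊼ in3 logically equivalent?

No

G1 = in0 ⊼ in3
G2 = G1 ⊼ in3 = (in0 ⊼ in3) ⊼ in3
At in0=1, in1=0, in2=0, in3=1: circuit gives 1, formula gives 0.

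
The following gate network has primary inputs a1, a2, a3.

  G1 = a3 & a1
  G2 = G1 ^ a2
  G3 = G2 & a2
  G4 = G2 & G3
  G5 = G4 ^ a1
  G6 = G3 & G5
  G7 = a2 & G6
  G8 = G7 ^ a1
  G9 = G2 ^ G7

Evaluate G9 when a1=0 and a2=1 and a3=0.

G1 = 0 & 0 = 0
G2 = 0 ^ 1 = 1
G3 = 1 & 1 = 1
G4 = 1 & 1 = 1
G5 = 1 ^ 0 = 1
G6 = 1 & 1 = 1
G7 = 1 & 1 = 1
G9 = 1 ^ 1 = 0

0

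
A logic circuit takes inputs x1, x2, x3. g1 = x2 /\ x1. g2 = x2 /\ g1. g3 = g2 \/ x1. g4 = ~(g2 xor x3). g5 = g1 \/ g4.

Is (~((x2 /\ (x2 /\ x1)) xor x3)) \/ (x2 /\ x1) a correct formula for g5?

Yes

g1 = x2 /\ x1
g2 = x2 /\ g1 = x2 /\ (x2 /\ x1)
g4 = ~(g2 xor x3) = ~((x2 /\ (x2 /\ x1)) xor x3)
g5 = g1 \/ g4 = (x2 /\ x1) \/ (~((x2 /\ (x2 /\ x1)) xor x3))
At x1=0, x2=0, x3=1: circuit gives 0, formula gives 0.
At x1=0, x2=0, x3=0: circuit gives 1, formula gives 1.
Agrees on all 8 inputs.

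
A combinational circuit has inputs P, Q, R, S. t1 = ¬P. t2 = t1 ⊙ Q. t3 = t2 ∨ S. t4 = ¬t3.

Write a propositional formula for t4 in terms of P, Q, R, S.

¬((¬P ⊙ Q) ∨ S)

t1 = ¬P
t2 = t1 ⊙ Q = ¬P ⊙ Q
t3 = t2 ∨ S = (¬P ⊙ Q) ∨ S
t4 = ¬t3 = ¬((¬P ⊙ Q) ∨ S)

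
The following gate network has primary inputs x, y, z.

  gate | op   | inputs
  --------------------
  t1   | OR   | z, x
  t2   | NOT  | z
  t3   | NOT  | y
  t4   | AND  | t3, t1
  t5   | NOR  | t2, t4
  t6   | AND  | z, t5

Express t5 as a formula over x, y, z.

NOT z NOR (NOT y AND (z OR x))

t1 = z OR x
t2 = NOT z
t3 = NOT y
t4 = t3 AND t1 = NOT y AND (z OR x)
t5 = t2 NOR t4 = NOT z NOR (NOT y AND (z OR x))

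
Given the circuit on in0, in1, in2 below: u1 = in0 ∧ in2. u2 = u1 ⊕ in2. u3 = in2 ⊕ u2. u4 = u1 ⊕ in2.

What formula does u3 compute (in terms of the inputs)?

u1 = in0 ∧ in2
u2 = u1 ⊕ in2 = (in0 ∧ in2) ⊕ in2
u3 = in2 ⊕ u2 = in2 ⊕ ((in0 ∧ in2) ⊕ in2)

in2 ⊕ ((in0 ∧ in2) ⊕ in2)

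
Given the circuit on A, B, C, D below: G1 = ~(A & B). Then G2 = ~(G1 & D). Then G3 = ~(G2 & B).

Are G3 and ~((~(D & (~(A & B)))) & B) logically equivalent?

Yes

G1 = ~(A & B)
G2 = ~(G1 & D) = ~((~(A & B)) & D)
G3 = ~(G2 & B) = ~((~((~(A & B)) & D)) & B)
At A=0, B=1, C=0, D=0: circuit gives 0, formula gives 0.
At A=0, B=0, C=0, D=0: circuit gives 1, formula gives 1.
Agrees on all 16 inputs.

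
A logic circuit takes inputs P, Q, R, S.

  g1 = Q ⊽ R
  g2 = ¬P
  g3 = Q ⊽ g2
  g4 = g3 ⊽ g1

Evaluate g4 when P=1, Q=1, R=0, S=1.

g1 = 1 ⊽ 0 = 0
g2 = ¬1 = 0
g3 = 1 ⊽ 0 = 0
g4 = 0 ⊽ 0 = 1

1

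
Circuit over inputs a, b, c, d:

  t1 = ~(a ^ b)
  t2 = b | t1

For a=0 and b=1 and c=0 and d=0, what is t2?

1

t1 = ~(0 ^ 1) = 0
t2 = 1 | 0 = 1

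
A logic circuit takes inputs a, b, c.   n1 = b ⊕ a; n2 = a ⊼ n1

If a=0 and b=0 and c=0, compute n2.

n1 = 0 ⊕ 0 = 0
n2 = 0 ⊼ 0 = 1

1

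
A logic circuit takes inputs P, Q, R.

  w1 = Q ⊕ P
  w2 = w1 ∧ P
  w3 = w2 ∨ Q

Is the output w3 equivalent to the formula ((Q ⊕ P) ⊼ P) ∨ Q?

No

w1 = Q ⊕ P
w2 = w1 ∧ P = (Q ⊕ P) ∧ P
w3 = w2 ∨ Q = ((Q ⊕ P) ∧ P) ∨ Q
At P=0, Q=0, R=0: circuit gives 0, formula gives 1.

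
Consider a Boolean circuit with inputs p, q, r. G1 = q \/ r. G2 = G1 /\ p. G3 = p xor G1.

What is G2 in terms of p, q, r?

(q \/ r) /\ p

G1 = q \/ r
G2 = G1 /\ p = (q \/ r) /\ p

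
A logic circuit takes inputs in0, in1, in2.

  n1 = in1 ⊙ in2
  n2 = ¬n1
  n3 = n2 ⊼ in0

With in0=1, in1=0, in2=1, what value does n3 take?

n1 = 0 ⊙ 1 = 0
n2 = ¬0 = 1
n3 = 1 ⊼ 1 = 0

0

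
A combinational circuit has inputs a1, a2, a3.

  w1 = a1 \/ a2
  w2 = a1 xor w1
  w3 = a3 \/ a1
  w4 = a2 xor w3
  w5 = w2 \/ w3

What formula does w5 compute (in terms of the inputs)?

w1 = a1 \/ a2
w2 = a1 xor w1 = a1 xor (a1 \/ a2)
w3 = a3 \/ a1
w5 = w2 \/ w3 = (a1 xor (a1 \/ a2)) \/ (a3 \/ a1)

(a1 xor (a1 \/ a2)) \/ (a3 \/ a1)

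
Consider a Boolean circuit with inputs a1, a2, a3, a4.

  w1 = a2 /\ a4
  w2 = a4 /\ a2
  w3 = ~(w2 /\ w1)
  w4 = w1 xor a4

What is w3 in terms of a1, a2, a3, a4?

~((a4 /\ a2) /\ (a2 /\ a4))

w1 = a2 /\ a4
w2 = a4 /\ a2
w3 = ~(w2 /\ w1) = ~((a4 /\ a2) /\ (a2 /\ a4))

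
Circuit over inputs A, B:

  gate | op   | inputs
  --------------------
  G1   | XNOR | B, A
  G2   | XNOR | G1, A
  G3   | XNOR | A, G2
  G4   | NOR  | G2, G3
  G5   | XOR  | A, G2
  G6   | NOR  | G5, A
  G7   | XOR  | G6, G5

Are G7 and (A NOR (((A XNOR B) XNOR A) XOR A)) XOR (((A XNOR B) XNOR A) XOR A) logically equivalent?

Yes

G1 = B XNOR A
G2 = G1 XNOR A = (B XNOR A) XNOR A
G5 = A XOR G2 = A XOR ((B XNOR A) XNOR A)
G6 = G5 NOR A = (A XOR ((B XNOR A) XNOR A)) NOR A
G7 = G6 XOR G5 = ((A XOR ((B XNOR A) XNOR A)) NOR A) XOR (A XOR ((B XNOR A) XNOR A))
At A=1, B=1: circuit gives 0, formula gives 0.
At A=0, B=0: circuit gives 1, formula gives 1.
Agrees on all 4 inputs.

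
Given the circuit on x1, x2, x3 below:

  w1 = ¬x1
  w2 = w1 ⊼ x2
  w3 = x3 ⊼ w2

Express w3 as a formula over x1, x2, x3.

x3 ⊼ (¬x1 ⊼ x2)

w1 = ¬x1
w2 = w1 ⊼ x2 = ¬x1 ⊼ x2
w3 = x3 ⊼ w2 = x3 ⊼ (¬x1 ⊼ x2)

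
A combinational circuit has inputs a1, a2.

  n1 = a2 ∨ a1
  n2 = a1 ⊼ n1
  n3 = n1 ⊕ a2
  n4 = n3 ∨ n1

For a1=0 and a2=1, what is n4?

1

n1 = 1 ∨ 0 = 1
n3 = 1 ⊕ 1 = 0
n4 = 0 ∨ 1 = 1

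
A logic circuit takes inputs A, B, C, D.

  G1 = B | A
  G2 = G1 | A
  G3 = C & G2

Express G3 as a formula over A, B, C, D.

C & ((B | A) | A)

G1 = B | A
G2 = G1 | A = (B | A) | A
G3 = C & G2 = C & ((B | A) | A)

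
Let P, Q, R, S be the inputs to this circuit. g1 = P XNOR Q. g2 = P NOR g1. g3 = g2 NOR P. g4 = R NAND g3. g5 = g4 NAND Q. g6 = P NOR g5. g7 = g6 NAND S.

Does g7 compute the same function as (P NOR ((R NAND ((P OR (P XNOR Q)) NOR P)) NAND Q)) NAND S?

g1 = P XNOR Q
g2 = P NOR g1 = P NOR (P XNOR Q)
g3 = g2 NOR P = (P NOR (P XNOR Q)) NOR P
g4 = R NAND g3 = R NAND ((P NOR (P XNOR Q)) NOR P)
g5 = g4 NAND Q = (R NAND ((P NOR (P XNOR Q)) NOR P)) NAND Q
g6 = P NOR g5 = P NOR ((R NAND ((P NOR (P XNOR Q)) NOR P)) NAND Q)
g7 = g6 NAND S = (P NOR ((R NAND ((P NOR (P XNOR Q)) NOR P)) NAND Q)) NAND S
At P=0, Q=1, R=1, S=1: circuit gives 0, formula gives 1.

No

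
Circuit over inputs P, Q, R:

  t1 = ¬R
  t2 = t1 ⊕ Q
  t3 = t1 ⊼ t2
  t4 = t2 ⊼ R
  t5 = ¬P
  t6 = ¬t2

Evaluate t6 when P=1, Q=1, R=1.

0

t1 = ¬1 = 0
t2 = 0 ⊕ 1 = 1
t6 = ¬1 = 0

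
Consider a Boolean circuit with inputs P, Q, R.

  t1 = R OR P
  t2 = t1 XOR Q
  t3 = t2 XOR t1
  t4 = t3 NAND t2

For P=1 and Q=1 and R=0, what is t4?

t1 = 0 OR 1 = 1
t2 = 1 XOR 1 = 0
t3 = 0 XOR 1 = 1
t4 = 1 NAND 0 = 1

1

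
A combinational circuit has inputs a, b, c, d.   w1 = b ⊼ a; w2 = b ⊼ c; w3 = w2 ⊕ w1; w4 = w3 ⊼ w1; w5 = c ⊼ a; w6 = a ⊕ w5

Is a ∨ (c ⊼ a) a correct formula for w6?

No

w5 = c ⊼ a
w6 = a ⊕ w5 = a ⊕ (c ⊼ a)
At a=1, b=0, c=0, d=0: circuit gives 0, formula gives 1.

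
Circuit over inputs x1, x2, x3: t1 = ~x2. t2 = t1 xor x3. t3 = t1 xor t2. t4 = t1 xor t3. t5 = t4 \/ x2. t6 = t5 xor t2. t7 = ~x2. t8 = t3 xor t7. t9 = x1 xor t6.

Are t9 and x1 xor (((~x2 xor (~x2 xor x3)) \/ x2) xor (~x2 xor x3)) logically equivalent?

t1 = ~x2
t2 = t1 xor x3 = ~x2 xor x3
t3 = t1 xor t2 = ~x2 xor (~x2 xor x3)
t4 = t1 xor t3 = ~x2 xor (~x2 xor (~x2 xor x3))
t5 = t4 \/ x2 = (~x2 xor (~x2 xor (~x2 xor x3))) \/ x2
t6 = t5 xor t2 = ((~x2 xor (~x2 xor (~x2 xor x3))) \/ x2) xor (~x2 xor x3)
t9 = x1 xor t6 = x1 xor (((~x2 xor (~x2 xor (~x2 xor x3))) \/ x2) xor (~x2 xor x3))
At x1=0, x2=0, x3=0: circuit gives 0, formula gives 1.

No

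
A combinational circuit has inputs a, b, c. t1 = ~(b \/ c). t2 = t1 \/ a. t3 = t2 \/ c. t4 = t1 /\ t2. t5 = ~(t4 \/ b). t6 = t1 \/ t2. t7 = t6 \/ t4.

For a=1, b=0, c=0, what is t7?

t1 = ~(0 \/ 0) = 1
t2 = 1 \/ 1 = 1
t4 = 1 /\ 1 = 1
t6 = 1 \/ 1 = 1
t7 = 1 \/ 1 = 1

1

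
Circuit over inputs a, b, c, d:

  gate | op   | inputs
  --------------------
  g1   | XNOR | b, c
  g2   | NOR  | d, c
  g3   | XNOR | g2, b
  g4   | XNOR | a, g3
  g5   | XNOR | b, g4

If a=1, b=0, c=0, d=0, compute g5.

1

g2 = 0 NOR 0 = 1
g3 = 1 XNOR 0 = 0
g4 = 1 XNOR 0 = 0
g5 = 0 XNOR 0 = 1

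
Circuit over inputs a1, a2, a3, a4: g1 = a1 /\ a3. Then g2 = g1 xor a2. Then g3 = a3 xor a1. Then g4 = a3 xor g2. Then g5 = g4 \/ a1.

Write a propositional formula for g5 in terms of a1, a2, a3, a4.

g1 = a1 /\ a3
g2 = g1 xor a2 = (a1 /\ a3) xor a2
g4 = a3 xor g2 = a3 xor ((a1 /\ a3) xor a2)
g5 = g4 \/ a1 = (a3 xor ((a1 /\ a3) xor a2)) \/ a1

(a3 xor ((a1 /\ a3) xor a2)) \/ a1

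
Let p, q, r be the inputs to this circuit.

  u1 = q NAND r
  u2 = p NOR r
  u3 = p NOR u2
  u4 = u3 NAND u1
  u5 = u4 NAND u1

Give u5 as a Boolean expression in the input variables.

((p NOR (p NOR r)) NAND (q NAND r)) NAND (q NAND r)

u1 = q NAND r
u2 = p NOR r
u3 = p NOR u2 = p NOR (p NOR r)
u4 = u3 NAND u1 = (p NOR (p NOR r)) NAND (q NAND r)
u5 = u4 NAND u1 = ((p NOR (p NOR r)) NAND (q NAND r)) NAND (q NAND r)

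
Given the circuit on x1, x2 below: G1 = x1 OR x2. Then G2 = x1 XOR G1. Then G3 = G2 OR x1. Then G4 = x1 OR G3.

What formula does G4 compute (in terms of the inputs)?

G1 = x1 OR x2
G2 = x1 XOR G1 = x1 XOR (x1 OR x2)
G3 = G2 OR x1 = (x1 XOR (x1 OR x2)) OR x1
G4 = x1 OR G3 = x1 OR ((x1 XOR (x1 OR x2)) OR x1)

x1 OR ((x1 XOR (x1 OR x2)) OR x1)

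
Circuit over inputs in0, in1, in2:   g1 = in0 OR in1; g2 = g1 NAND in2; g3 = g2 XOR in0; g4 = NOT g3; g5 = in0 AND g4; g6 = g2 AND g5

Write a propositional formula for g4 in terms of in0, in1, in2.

NOT (((in0 OR in1) NAND in2) XOR in0)

g1 = in0 OR in1
g2 = g1 NAND in2 = (in0 OR in1) NAND in2
g3 = g2 XOR in0 = ((in0 OR in1) NAND in2) XOR in0
g4 = NOT g3 = NOT (((in0 OR in1) NAND in2) XOR in0)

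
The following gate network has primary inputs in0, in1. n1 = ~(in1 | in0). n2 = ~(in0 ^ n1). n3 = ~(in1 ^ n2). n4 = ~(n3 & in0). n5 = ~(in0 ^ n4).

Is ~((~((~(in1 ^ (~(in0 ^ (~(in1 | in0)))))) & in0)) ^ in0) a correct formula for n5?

Yes

n1 = ~(in1 | in0)
n2 = ~(in0 ^ n1) = ~(in0 ^ (~(in1 | in0)))
n3 = ~(in1 ^ n2) = ~(in1 ^ (~(in0 ^ (~(in1 | in0)))))
n4 = ~(n3 & in0) = ~((~(in1 ^ (~(in0 ^ (~(in1 | in0)))))) & in0)
n5 = ~(in0 ^ n4) = ~(in0 ^ (~((~(in1 ^ (~(in0 ^ (~(in1 | in0)))))) & in0)))
At in0=0, in1=0: circuit gives 0, formula gives 0.
At in0=1, in1=1: circuit gives 1, formula gives 1.
Agrees on all 4 inputs.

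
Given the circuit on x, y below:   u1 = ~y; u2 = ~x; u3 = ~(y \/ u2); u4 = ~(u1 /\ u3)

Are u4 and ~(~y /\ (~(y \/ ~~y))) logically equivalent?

u1 = ~y
u2 = ~x
u3 = ~(y \/ u2) = ~(y \/ ~x)
u4 = ~(u1 /\ u3) = ~(~y /\ (~(y \/ ~x)))
At x=0, y=0: circuit gives 1, formula gives 0.

No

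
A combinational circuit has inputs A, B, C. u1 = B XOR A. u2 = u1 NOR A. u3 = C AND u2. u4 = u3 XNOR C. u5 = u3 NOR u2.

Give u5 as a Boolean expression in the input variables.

u1 = B XOR A
u2 = u1 NOR A = (B XOR A) NOR A
u3 = C AND u2 = C AND ((B XOR A) NOR A)
u5 = u3 NOR u2 = (C AND ((B XOR A) NOR A)) NOR ((B XOR A) NOR A)

(C AND ((B XOR A) NOR A)) NOR ((B XOR A) NOR A)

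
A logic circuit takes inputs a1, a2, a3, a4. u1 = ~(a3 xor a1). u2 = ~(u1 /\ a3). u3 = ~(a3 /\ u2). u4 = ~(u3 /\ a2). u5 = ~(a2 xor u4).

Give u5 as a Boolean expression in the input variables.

u1 = ~(a3 xor a1)
u2 = ~(u1 /\ a3) = ~((~(a3 xor a1)) /\ a3)
u3 = ~(a3 /\ u2) = ~(a3 /\ (~((~(a3 xor a1)) /\ a3)))
u4 = ~(u3 /\ a2) = ~((~(a3 /\ (~((~(a3 xor a1)) /\ a3)))) /\ a2)
u5 = ~(a2 xor u4) = ~(a2 xor (~((~(a3 /\ (~((~(a3 xor a1)) /\ a3)))) /\ a2)))

~(a2 xor (~((~(a3 /\ (~((~(a3 xor a1)) /\ a3)))) /\ a2)))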